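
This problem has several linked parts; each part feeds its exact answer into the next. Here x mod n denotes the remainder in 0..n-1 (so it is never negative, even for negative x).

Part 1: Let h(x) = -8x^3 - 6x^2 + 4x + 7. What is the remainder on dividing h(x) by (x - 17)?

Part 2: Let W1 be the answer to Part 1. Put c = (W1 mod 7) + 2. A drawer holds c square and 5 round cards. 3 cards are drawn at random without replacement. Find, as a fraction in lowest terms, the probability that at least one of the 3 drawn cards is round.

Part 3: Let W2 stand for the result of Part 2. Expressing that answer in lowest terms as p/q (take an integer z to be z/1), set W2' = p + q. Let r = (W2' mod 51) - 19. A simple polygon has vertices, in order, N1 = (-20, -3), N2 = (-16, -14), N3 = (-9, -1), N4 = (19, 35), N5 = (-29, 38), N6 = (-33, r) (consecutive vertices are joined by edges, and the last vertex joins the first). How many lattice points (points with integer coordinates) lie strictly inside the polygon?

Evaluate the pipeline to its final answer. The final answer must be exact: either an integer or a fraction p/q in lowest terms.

Part 1: remainder = value at the root: -8*(17)^3 - 6*(17)^2 + 4*(17)^1 + 7 = (-39304) + (-1734) + (68) + (7) = -40963; answer -40963
Part 2: W1 = -40963; c = 3; total draws C(8,3) = 56; complement C(3,3) = 1; favorable 56 - 1 = 55; P = 55/56; answer 55/56
Part 3: W2 = 55/56; threaded value p + q = 111; r = -10; cross terms: (-20*-14 - -16*-3)=232, (-16*-1 - -9*-14)=-110, (-9*35 - 19*-1)=-296, (19*38 - -29*35)=1737, (-29*-10 - -33*38)=1544, (-33*-3 - -20*-10)=-101; twice the area = |3006| = 3006; area = 1503; boundary points = 1 + 1 + 4 + 3 + 4 + 1 = 14; strictly interior points = area - boundary/2 + 1 = 1497; answer 1497

1497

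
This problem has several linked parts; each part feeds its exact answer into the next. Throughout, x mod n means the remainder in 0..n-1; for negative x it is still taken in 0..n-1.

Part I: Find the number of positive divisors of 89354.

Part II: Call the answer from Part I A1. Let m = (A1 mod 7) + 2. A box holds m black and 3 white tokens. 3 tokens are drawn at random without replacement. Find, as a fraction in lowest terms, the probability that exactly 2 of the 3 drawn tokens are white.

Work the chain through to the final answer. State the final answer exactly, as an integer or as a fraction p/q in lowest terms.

Part I: 89354 = 2 * 43 * 1039; number of divisors = (1+1) * (1+1) * (1+1) = 8; answer 8
Part II: A1 = 8; m = 3; total draws C(6,3) = 20; favorable C(3,2)*C(3,1) = 9; P = 9/20; answer 9/20

9/20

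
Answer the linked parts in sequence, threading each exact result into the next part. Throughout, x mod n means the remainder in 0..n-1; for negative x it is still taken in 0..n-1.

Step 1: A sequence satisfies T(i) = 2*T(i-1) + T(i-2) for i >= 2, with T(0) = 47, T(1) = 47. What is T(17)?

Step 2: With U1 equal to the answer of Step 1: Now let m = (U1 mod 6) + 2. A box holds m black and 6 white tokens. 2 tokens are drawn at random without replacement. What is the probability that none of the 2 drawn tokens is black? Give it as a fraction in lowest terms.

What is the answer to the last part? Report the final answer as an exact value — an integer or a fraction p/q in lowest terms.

Step 1: T(2) = 2*(47) + 1*(47) = 141; iterating: T(2)=141, T(3)=329, T(4)=799, T(5)=1927, T(6)=4653, T(7)=11233, T(8)=27119, T(9)=65471, T(10)=158061, T(11)=381593, T(12)=921247, T(13)=2224087, T(14)=5369421, T(15)=12962929, T(16)=31295279, T(17)=75553487; answer 75553487
Step 2: U1 = 75553487; m = 7; total draws C(13,2) = 78; favorable C(6,2) = 15; P = 5/26; answer 5/26

5/26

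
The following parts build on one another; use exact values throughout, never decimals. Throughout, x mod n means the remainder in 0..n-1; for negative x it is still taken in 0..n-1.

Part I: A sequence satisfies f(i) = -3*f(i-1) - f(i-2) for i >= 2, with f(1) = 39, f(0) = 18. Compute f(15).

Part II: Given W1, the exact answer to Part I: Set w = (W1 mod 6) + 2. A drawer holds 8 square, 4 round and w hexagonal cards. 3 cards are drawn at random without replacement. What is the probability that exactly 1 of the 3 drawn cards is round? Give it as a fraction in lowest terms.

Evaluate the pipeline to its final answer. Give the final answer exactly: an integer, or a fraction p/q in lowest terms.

45/91

Part I: f(2) = -3*(39) - 1*(18) = -135; iterating: f(2)=-135, f(3)=366, f(4)=-963, f(5)=2523, f(6)=-6606, f(7)=17295, f(8)=-45279, f(9)=118542, f(10)=-310347, f(11)=812499, f(12)=-2127150, f(13)=5568951, f(14)=-14579703, f(15)=38170158; answer 38170158
Part II: W1 = 38170158; w = 2; total draws C(14,3) = 364; favorable C(4,1)*C(10,2) = 180; P = 45/91; answer 45/91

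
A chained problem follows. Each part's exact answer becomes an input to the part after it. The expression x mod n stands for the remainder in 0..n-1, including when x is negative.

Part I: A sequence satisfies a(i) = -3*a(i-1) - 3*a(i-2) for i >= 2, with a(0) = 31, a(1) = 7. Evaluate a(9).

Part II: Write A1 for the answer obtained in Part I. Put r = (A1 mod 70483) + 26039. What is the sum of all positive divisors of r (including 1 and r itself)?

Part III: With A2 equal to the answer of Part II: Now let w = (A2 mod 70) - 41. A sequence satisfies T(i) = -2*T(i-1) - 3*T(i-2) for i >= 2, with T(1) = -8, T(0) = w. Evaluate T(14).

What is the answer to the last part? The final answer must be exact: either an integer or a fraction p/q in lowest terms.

Part I: a(2) = -3*(7) - 3*(31) = -114; iterating: a(2)=-114, a(3)=321, a(4)=-621, a(5)=900, a(6)=-837, a(7)=-189, a(8)=3078, a(9)=-8667; answer -8667
Part II: A1 = -8667; r = 87855; 87855 = 3 * 5 * 5857; sigma = (1 + 3) * (1 + 5) * (1 + 5857) = 4 * 6 * 5858 = 140592; answer 140592
Part III: A2 = 140592; w = -9; T(2) = -2*(-8) - 3*(-9) = 43; iterating: T(2)=43, T(3)=-62, T(4)=-5, T(5)=196, T(6)=-377, T(7)=166, T(8)=799, T(9)=-2096, T(10)=1795, T(11)=2698, T(12)=-10781, T(13)=13468, T(14)=5407; answer 5407

5407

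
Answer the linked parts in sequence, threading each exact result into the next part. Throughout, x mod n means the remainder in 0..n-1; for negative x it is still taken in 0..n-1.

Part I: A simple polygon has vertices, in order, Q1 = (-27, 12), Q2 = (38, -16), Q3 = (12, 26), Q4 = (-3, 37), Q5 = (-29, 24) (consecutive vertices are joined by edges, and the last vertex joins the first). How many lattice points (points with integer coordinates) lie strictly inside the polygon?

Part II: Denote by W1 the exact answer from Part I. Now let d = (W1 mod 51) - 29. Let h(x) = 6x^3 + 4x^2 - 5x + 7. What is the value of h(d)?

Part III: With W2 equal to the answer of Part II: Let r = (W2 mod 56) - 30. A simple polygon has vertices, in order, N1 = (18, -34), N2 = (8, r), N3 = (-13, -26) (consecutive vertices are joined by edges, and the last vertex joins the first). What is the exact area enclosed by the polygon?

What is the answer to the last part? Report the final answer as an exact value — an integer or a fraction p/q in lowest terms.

Part I: cross terms: (-27*-16 - 38*12)=-24, (38*26 - 12*-16)=1180, (12*37 - -3*26)=522, (-3*24 - -29*37)=1001, (-29*12 - -27*24)=300; twice the area = |2979| = 2979; area = 2979/2; boundary points = 1 + 2 + 1 + 13 + 2 = 19; strictly interior points = area - boundary/2 + 1 = 1481; answer 1481
Part II: W1 = 1481; d = -27; 6*(-27)^3 + 4*(-27)^2 - 5*(-27)^1 + 7 = (-118098) + (2916) + (135) + (7) = -115040; answer -115040
Part III: W2 = -115040; r = 10; cross terms: (18*10 - 8*-34)=452, (8*-26 - -13*10)=-78, (-13*-34 - 18*-26)=910; twice the area = |1284| = 1284; area = 642; answer 642

642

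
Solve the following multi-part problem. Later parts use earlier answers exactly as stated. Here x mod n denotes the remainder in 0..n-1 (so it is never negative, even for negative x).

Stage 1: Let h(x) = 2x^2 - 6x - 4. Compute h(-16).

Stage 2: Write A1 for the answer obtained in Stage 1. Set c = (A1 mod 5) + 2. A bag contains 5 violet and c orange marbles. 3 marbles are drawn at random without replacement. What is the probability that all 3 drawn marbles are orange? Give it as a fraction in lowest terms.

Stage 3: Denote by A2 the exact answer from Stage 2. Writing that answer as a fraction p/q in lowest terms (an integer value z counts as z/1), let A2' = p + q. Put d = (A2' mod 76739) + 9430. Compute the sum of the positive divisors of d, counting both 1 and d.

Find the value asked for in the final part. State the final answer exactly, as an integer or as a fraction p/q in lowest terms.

Stage 1: 2*(-16)^2 - 6*(-16)^1 - 4 = (512) + (96) + (-4) = 604; answer 604
Stage 2: A1 = 604; c = 6; total draws C(11,3) = 165; favorable C(6,3) = 20; P = 4/33; answer 4/33
Stage 3: A2 = 4/33; threaded value p + q = 37; d = 9467; 9467 is prime, so its only divisors are 1 and 9467; sigma = 1 + 9467 = 9468; answer 9468

9468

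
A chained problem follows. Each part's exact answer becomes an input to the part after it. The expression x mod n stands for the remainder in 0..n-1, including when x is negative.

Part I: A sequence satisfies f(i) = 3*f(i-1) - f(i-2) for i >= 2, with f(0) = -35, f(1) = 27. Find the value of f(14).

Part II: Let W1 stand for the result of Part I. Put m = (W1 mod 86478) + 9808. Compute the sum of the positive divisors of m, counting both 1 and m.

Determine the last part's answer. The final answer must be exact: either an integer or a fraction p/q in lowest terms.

117600

Part I: f(2) = 3*(27) - 1*(-35) = 116; iterating: f(2)=116, f(3)=321, f(4)=847, f(5)=2220, f(6)=5813, f(7)=15219, f(8)=39844, f(9)=104313, f(10)=273095, f(11)=714972, f(12)=1871821, f(13)=4900491, f(14)=12829652; answer 12829652
Part II: W1 = 12829652; m = 40716; 40716 = 2^2 * 3^3 * 13 * 29; sigma = (1 + 2 + 4) * (1 + 3 + 9 + 27) * (1 + 13) * (1 + 29) = 7 * 40 * 14 * 30 = 117600; answer 117600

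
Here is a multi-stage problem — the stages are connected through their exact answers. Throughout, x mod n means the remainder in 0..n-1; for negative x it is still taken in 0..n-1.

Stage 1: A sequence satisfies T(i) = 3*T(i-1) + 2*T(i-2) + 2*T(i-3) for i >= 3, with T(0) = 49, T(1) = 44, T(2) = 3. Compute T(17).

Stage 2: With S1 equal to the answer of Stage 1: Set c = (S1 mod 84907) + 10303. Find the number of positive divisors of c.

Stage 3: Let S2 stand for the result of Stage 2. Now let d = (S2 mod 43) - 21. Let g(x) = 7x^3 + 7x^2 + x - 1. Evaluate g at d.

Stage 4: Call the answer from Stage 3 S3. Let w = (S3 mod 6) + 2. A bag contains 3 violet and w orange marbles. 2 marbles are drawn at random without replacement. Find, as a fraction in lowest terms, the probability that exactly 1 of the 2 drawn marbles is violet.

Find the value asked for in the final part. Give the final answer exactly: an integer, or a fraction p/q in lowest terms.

Stage 1: T(3) = 3*(3) + 2*(44) + 2*(49) = 195; iterating: T(3)=195, T(4)=679, T(5)=2433, T(6)=9047, T(7)=33365, T(8)=123055, T(9)=453989, T(10)=1674807, T(11)=6178509, T(12)=22793119, T(13)=84085989, T(14)=310201223, T(15)=1144361885, T(16)=4221660079, T(17)=15574106453; answer 15574106453
Stage 2: S1 = 15574106453; c = 50281; 50281 = 7 * 11 * 653; number of divisors = (1+1) * (1+1) * (1+1) = 8; answer 8
Stage 3: S2 = 8; d = -13; 7*(-13)^3 + 7*(-13)^2 + 1*(-13)^1 - 1 = (-15379) + (1183) + (-13) + (-1) = -14210; answer -14210
Stage 4: S3 = -14210; w = 6; total draws C(9,2) = 36; favorable C(3,1)*C(6,1) = 18; P = 1/2; answer 1/2

1/2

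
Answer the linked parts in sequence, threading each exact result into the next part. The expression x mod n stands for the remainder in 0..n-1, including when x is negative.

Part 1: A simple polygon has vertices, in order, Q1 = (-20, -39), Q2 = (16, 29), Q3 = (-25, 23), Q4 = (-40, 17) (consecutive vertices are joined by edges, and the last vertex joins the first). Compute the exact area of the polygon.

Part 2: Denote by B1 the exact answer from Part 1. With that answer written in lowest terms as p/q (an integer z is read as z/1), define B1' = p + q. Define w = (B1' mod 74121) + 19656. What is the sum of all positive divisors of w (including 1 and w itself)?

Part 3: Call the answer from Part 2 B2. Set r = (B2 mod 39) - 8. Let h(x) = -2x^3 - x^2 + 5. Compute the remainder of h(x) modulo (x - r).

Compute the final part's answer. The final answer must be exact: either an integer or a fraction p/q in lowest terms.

117

Part 1: cross terms: (-20*29 - 16*-39)=44, (16*23 - -25*29)=1093, (-25*17 - -40*23)=495, (-40*-39 - -20*17)=1900; twice the area = |3532| = 3532; area = 1766; answer 1766
Part 2: B1 = 1766; threaded value p + q = 1767; w = 21423; 21423 = 3 * 37 * 193; sigma = (1 + 3) * (1 + 37) * (1 + 193) = 4 * 38 * 194 = 29488; answer 29488
Part 3: B2 = 29488; r = -4; remainder = value at the root: -2*(-4)^3 - 1*(-4)^2 + 5 = (128) + (-16) + (5) = 117; answer 117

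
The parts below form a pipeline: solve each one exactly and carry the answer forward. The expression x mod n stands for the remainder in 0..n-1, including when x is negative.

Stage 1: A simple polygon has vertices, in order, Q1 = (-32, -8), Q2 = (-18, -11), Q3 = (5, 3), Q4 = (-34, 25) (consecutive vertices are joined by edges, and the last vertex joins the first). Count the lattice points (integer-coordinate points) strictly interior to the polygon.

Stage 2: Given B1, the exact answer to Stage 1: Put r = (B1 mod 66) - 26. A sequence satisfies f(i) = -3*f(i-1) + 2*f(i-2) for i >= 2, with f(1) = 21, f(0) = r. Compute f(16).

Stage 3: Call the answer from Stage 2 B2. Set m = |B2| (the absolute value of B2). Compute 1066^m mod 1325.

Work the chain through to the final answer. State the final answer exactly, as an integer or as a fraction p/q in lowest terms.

771

Stage 1: cross terms: (-32*-11 - -18*-8)=208, (-18*3 - 5*-11)=1, (5*25 - -34*3)=227, (-34*-8 - -32*25)=1072; twice the area = |1508| = 1508; area = 754; boundary points = 1 + 1 + 1 + 1 = 4; strictly interior points = area - boundary/2 + 1 = 753; answer 753
Stage 2: B1 = 753; r = 1; f(2) = -3*(21) + 2*(1) = -61; iterating: f(2)=-61, f(3)=225, f(4)=-797, f(5)=2841, f(6)=-10117, f(7)=36033, f(8)=-128333, f(9)=457065, f(10)=-1627861, f(11)=5797713, f(12)=-20648861, f(13)=73542009, f(14)=-261923749, f(15)=932855265, f(16)=-3322413293; answer -3322413293
Stage 3: B2 = -3322413293; m = 3322413293; squarings mod 1325: 1066^1=1066, 1066^2=831, 1066^4=236, 1066^8=46, 1066^16=791, 1066^32=281, 1066^64=786, 1066^128=346, 1066^256=466, 1066^512=1181, 1066^1024=861, 1066^2048=646, 1066^4096=1266, 1066^8192=831, 1066^16384=236, 1066^32768=46, 1066^65536=791, 1066^131072=281, 1066^262144=786, 1066^524288=346, 1066^1048576=466, 1066^2097152=1181, 1066^4194304=861, 1066^8388608=646, 1066^16777216=1266, 1066^33554432=831, 1066^67108864=236, 1066^134217728=46, 1066^268435456=791, 1066^536870912=281, 1066^1073741824=786, 1066^2147483648=346; 1066^3322413293 = 1066^1 * 1066^4 * 1066^8 * 1066^32 * 1066^64 * 1066^128 * 1066^524288 * 1066^33554432 * 1066^67108864 * 1066^1073741824 * 1066^2147483648 = 771 (mod 1325); answer 771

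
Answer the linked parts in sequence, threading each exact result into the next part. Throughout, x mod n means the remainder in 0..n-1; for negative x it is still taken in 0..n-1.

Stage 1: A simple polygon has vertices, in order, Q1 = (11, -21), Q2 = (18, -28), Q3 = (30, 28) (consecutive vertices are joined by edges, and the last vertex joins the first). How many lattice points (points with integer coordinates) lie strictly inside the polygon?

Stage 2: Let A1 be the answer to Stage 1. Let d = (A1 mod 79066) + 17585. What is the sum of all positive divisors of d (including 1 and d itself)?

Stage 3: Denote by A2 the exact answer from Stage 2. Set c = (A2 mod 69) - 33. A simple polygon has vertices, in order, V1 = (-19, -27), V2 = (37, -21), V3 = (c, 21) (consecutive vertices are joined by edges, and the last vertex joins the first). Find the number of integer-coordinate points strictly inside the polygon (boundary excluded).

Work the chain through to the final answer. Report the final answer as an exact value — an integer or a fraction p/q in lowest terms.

1276

Stage 1: cross terms: (11*-28 - 18*-21)=70, (18*28 - 30*-28)=1344, (30*-21 - 11*28)=-938; twice the area = |476| = 476; area = 238; boundary points = 7 + 4 + 1 = 12; strictly interior points = area - boundary/2 + 1 = 233; answer 233
Stage 2: A1 = 233; d = 17818; 17818 = 2 * 59 * 151; sigma = (1 + 2) * (1 + 59) * (1 + 151) = 3 * 60 * 152 = 27360; answer 27360
Stage 3: A2 = 27360; c = 3; cross terms: (-19*-21 - 37*-27)=1398, (37*21 - 3*-21)=840, (3*-27 - -19*21)=318; twice the area = |2556| = 2556; area = 1278; boundary points = 2 + 2 + 2 = 6; strictly interior points = area - boundary/2 + 1 = 1276; answer 1276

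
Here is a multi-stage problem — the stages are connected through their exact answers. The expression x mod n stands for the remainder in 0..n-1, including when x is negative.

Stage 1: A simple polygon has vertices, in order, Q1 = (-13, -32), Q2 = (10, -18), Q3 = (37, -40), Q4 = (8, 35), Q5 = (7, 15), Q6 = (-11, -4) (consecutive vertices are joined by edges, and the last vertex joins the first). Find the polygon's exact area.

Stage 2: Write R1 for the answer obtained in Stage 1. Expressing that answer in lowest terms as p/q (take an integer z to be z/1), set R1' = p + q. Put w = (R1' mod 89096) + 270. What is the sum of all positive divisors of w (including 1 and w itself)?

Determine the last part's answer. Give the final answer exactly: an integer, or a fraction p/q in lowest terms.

3020

Stage 1: cross terms: (-13*-18 - 10*-32)=554, (10*-40 - 37*-18)=266, (37*35 - 8*-40)=1615, (8*15 - 7*35)=-125, (7*-4 - -11*15)=137, (-11*-32 - -13*-4)=300; twice the area = |2747| = 2747; area = 2747/2; answer 2747/2
Stage 2: R1 = 2747/2; threaded value p + q = 2749; w = 3019; 3019 is prime, so its only divisors are 1 and 3019; sigma = 1 + 3019 = 3020; answer 3020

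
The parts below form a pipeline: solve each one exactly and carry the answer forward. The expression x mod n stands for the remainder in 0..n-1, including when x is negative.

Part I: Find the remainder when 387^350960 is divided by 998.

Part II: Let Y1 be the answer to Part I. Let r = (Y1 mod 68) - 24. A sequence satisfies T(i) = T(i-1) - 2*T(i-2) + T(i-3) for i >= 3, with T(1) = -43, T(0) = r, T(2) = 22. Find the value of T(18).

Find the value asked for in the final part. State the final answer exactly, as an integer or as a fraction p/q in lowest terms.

-4954

Part I: squarings mod 998: 387^1=387, 387^2=69, 387^4=769, 387^8=545, 387^16=619, 387^32=927, 387^64=51, 387^128=605, 387^256=757, 387^512=197, 387^1024=885, 387^2048=793, 387^4096=109, 387^8192=903, 387^16384=43, 387^32768=851, 387^65536=651, 387^131072=649, 387^262144=45; 387^350960 = 387^16 * 387^32 * 387^64 * 387^128 * 387^512 * 387^2048 * 387^4096 * 387^16384 * 387^65536 * 387^262144 = 677 (mod 998); answer 677
Part II: Y1 = 677; r = 41; T(3) = 1*(22) - 2*(-43) + 1*(41) = 149; iterating: T(3)=149, T(4)=62, T(5)=-214, T(6)=-189, T(7)=301, T(8)=465, T(9)=-326, T(10)=-955, T(11)=162, T(12)=1746, T(13)=467, T(14)=-2863, T(15)=-2051, T(16)=4142, T(17)=5381, T(18)=-4954; answer -4954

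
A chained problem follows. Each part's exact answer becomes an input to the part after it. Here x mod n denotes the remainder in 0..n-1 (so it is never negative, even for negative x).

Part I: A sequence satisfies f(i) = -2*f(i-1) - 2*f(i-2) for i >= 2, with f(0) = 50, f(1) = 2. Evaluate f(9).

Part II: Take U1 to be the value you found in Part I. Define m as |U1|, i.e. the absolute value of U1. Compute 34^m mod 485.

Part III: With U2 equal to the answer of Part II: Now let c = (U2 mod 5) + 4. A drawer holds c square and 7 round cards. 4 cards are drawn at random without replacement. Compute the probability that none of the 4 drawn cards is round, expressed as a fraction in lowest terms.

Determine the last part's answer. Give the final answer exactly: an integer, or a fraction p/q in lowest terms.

1/99

Part I: f(2) = -2*(2) - 2*(50) = -104; iterating: f(2)=-104, f(3)=204, f(4)=-200, f(5)=-8, f(6)=416, f(7)=-816, f(8)=800, f(9)=32; answer 32
Part II: U1 = 32; m = 32; squarings mod 485: 34^1=34, 34^2=186, 34^4=161, 34^8=216, 34^16=96, 34^32=1; 34^32 = 34^32 = 1 (mod 485); answer 1
Part III: U2 = 1; c = 5; total draws C(12,4) = 495; favorable C(5,4) = 5; P = 1/99; answer 1/99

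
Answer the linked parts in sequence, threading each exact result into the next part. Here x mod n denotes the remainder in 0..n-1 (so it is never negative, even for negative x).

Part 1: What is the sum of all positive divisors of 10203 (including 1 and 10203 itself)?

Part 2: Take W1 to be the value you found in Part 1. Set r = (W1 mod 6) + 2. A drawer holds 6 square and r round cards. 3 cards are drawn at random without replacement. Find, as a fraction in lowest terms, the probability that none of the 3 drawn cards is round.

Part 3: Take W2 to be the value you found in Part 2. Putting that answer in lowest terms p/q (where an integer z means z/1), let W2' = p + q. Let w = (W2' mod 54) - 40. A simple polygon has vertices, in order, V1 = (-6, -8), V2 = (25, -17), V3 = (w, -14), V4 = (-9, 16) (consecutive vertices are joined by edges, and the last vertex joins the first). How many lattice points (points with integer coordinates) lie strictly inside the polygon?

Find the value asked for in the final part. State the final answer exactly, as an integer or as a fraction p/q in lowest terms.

Part 1: 10203 = 3 * 19 * 179; sigma = (1 + 3) * (1 + 19) * (1 + 179) = 4 * 20 * 180 = 14400; answer 14400
Part 2: W1 = 14400; r = 2; total draws C(8,3) = 56; favorable C(6,3) = 20; P = 5/14; answer 5/14
Part 3: W2 = 5/14; threaded value p + q = 19; w = -21; cross terms: (-6*-17 - 25*-8)=302, (25*-14 - -21*-17)=-707, (-21*16 - -9*-14)=-462, (-9*-8 - -6*16)=168; twice the area = |-699| = 699; area = 699/2; boundary points = 1 + 1 + 6 + 3 = 11; strictly interior points = area - boundary/2 + 1 = 345; answer 345

345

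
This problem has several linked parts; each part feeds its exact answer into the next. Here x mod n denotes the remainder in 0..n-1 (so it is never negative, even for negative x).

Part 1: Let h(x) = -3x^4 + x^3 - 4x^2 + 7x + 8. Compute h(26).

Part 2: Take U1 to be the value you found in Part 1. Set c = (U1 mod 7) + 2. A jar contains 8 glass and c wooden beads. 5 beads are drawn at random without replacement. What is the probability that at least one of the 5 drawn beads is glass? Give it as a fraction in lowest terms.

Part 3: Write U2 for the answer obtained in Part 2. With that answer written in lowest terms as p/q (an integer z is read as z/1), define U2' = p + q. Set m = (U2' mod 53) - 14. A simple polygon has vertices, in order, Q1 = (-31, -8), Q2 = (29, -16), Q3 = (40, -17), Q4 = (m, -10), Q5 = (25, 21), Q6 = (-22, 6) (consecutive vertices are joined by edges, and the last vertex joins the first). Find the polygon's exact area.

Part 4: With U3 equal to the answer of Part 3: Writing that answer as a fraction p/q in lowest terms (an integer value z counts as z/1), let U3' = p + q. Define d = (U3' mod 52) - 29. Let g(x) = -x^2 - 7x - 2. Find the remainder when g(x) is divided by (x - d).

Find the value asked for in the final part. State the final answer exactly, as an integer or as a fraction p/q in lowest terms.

Part 1: -3*(26)^4 + 1*(26)^3 - 4*(26)^2 + 7*(26)^1 + 8 = (-1370928) + (17576) + (-2704) + (182) + (8) = -1355866; answer -1355866
Part 2: U1 = -1355866; c = 8; total draws C(16,5) = 4368; complement C(8,5) = 56; favorable 4368 - 56 = 4312; P = 77/78; answer 77/78
Part 3: U2 = 77/78; threaded value p + q = 155; m = 35; cross terms: (-31*-16 - 29*-8)=728, (29*-17 - 40*-16)=147, (40*-10 - 35*-17)=195, (35*21 - 25*-10)=985, (25*6 - -22*21)=612, (-22*-8 - -31*6)=362; twice the area = |3029| = 3029; area = 3029/2; answer 3029/2
Part 4: U3 = 3029/2; threaded value p + q = 3031; d = -14; remainder = value at the root: -1*(-14)^2 - 7*(-14)^1 - 2 = (-196) + (98) + (-2) = -100; answer -100

-100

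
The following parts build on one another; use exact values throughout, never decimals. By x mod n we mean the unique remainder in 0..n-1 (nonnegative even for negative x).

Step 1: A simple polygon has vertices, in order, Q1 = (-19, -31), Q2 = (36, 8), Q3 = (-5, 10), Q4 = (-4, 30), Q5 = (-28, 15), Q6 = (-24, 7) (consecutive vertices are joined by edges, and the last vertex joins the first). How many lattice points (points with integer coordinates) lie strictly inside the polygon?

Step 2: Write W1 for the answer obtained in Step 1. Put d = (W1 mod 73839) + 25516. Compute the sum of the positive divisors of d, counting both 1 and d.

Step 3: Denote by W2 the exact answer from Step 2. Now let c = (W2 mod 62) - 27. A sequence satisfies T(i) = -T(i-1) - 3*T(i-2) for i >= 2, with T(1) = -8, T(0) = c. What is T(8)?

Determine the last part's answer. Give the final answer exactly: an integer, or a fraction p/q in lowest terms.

Step 1: cross terms: (-19*8 - 36*-31)=964, (36*10 - -5*8)=400, (-5*30 - -4*10)=-110, (-4*15 - -28*30)=780, (-28*7 - -24*15)=164, (-24*-31 - -19*7)=877; twice the area = |3075| = 3075; area = 3075/2; boundary points = 1 + 1 + 1 + 3 + 4 + 1 = 11; strictly interior points = area - boundary/2 + 1 = 1533; answer 1533
Step 2: W1 = 1533; d = 27049; 27049 = 11 * 2459; sigma = (1 + 11) * (1 + 2459) = 12 * 2460 = 29520; answer 29520
Step 3: W2 = 29520; c = -19; T(2) = -1*(-8) - 3*(-19) = 65; iterating: T(2)=65, T(3)=-41, T(4)=-154, T(5)=277, T(6)=185, T(7)=-1016, T(8)=461; answer 461

461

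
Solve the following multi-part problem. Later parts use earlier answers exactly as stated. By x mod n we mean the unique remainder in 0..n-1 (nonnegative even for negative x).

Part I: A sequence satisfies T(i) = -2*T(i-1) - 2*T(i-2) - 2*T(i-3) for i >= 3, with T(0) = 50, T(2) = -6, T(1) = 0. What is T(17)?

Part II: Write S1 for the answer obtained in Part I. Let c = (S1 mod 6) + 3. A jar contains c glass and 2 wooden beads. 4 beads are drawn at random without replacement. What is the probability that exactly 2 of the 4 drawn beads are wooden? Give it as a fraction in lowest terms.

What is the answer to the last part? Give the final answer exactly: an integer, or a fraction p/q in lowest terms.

2/7

Part I: T(3) = -2*(-6) - 2*(0) - 2*(50) = -88; iterating: T(3)=-88, T(4)=188, T(5)=-188, T(6)=176, T(7)=-352, T(8)=728, T(9)=-1104, T(10)=1456, T(11)=-2160, T(12)=3616, T(13)=-5824, T(14)=8736, T(15)=-13056, T(16)=20288, T(17)=-31936; answer -31936
Part II: S1 = -31936; c = 5; total draws C(7,4) = 35; favorable C(2,2)*C(5,2) = 10; P = 2/7; answer 2/7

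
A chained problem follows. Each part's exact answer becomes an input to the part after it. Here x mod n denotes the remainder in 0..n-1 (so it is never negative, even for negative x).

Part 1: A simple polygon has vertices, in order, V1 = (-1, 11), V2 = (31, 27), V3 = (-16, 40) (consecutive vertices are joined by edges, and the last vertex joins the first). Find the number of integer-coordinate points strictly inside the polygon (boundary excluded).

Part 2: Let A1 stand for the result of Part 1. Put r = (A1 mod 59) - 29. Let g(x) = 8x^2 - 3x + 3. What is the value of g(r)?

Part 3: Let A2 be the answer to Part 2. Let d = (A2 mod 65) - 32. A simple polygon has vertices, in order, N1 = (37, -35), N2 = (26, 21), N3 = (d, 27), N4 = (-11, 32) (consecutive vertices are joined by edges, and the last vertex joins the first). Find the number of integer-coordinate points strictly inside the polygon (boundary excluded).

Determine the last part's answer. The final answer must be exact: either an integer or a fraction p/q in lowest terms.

Part 1: cross terms: (-1*27 - 31*11)=-368, (31*40 - -16*27)=1672, (-16*11 - -1*40)=-136; twice the area = |1168| = 1168; area = 584; boundary points = 16 + 1 + 1 = 18; strictly interior points = area - boundary/2 + 1 = 576; answer 576
Part 2: A1 = 576; r = 16; 8*(16)^2 - 3*(16)^1 + 3 = (2048) + (-48) + (3) = 2003; answer 2003
Part 3: A2 = 2003; d = 21; cross terms: (37*21 - 26*-35)=1687, (26*27 - 21*21)=261, (21*32 - -11*27)=969, (-11*-35 - 37*32)=-799; twice the area = |2118| = 2118; area = 1059; boundary points = 1 + 1 + 1 + 1 = 4; strictly interior points = area - boundary/2 + 1 = 1058; answer 1058

1058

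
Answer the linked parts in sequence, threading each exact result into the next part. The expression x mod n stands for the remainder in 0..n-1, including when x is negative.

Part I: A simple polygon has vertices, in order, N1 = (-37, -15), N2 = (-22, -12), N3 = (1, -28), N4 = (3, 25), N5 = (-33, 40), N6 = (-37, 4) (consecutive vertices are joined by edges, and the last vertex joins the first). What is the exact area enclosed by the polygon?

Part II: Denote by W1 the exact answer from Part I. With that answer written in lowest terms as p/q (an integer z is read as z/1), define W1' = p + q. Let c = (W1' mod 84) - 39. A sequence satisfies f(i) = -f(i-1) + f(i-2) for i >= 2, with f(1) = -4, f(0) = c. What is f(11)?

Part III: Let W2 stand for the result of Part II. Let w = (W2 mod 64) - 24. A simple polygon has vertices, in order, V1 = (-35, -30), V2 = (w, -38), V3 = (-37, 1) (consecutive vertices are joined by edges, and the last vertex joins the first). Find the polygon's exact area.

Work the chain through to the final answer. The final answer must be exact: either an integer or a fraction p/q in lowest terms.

Part I: cross terms: (-37*-12 - -22*-15)=114, (-22*-28 - 1*-12)=628, (1*25 - 3*-28)=109, (3*40 - -33*25)=945, (-33*4 - -37*40)=1348, (-37*-15 - -37*4)=703; twice the area = |3847| = 3847; area = 3847/2; answer 3847/2
Part II: W1 = 3847/2; threaded value p + q = 3849; c = 30; f(2) = -1*(-4) + 1*(30) = 34; iterating: f(2)=34, f(3)=-38, f(4)=72, f(5)=-110, f(6)=182, f(7)=-292, f(8)=474, f(9)=-766, f(10)=1240, f(11)=-2006; answer -2006
Part III: W2 = -2006; w = 18; cross terms: (-35*-38 - 18*-30)=1870, (18*1 - -37*-38)=-1388, (-37*-30 - -35*1)=1145; twice the area = |1627| = 1627; area = 1627/2; answer 1627/2

1627/2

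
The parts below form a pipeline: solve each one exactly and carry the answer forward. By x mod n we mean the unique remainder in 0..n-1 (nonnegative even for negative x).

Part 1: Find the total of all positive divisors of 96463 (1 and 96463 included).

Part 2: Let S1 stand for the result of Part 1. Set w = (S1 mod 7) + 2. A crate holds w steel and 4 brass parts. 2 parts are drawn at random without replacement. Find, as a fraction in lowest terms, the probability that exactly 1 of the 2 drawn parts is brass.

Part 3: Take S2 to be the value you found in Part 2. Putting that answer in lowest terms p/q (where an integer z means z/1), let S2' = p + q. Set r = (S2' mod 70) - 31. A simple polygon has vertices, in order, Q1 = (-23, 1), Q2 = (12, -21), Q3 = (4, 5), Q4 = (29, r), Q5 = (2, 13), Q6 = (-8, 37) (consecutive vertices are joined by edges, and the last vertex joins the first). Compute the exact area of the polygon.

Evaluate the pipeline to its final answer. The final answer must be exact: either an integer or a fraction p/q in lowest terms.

Part 1: 96463 = 19 * 5077; sigma = (1 + 19) * (1 + 5077) = 20 * 5078 = 101560; answer 101560
Part 2: S1 = 101560; w = 6; total draws C(10,2) = 45; favorable C(4,1)*C(6,1) = 24; P = 8/15; answer 8/15
Part 3: S2 = 8/15; threaded value p + q = 23; r = -8; cross terms: (-23*-21 - 12*1)=471, (12*5 - 4*-21)=144, (4*-8 - 29*5)=-177, (29*13 - 2*-8)=393, (2*37 - -8*13)=178, (-8*1 - -23*37)=843; twice the area = |1852| = 1852; area = 926; answer 926

926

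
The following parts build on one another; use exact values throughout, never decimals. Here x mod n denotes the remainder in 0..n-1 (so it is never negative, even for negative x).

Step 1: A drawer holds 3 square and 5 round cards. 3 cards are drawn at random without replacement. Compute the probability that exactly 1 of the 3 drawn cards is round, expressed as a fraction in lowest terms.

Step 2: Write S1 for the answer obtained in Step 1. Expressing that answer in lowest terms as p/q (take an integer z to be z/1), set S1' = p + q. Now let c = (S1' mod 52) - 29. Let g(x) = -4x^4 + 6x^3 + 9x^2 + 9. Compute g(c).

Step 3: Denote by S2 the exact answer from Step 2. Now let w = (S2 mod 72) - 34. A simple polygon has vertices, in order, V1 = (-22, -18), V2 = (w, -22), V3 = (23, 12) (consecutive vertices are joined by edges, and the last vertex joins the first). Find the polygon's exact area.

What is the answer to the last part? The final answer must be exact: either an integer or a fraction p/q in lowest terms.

Step 1: total draws C(8,3) = 56; favorable C(5,1)*C(3,2) = 15; P = 15/56; answer 15/56
Step 2: S1 = 15/56; threaded value p + q = 71; c = -10; -4*(-10)^4 + 6*(-10)^3 + 9*(-10)^2 + 9 = (-40000) + (-6000) + (900) + (9) = -45091; answer -45091
Step 3: S2 = -45091; w = 19; cross terms: (-22*-22 - 19*-18)=826, (19*12 - 23*-22)=734, (23*-18 - -22*12)=-150; twice the area = |1410| = 1410; area = 705; answer 705

705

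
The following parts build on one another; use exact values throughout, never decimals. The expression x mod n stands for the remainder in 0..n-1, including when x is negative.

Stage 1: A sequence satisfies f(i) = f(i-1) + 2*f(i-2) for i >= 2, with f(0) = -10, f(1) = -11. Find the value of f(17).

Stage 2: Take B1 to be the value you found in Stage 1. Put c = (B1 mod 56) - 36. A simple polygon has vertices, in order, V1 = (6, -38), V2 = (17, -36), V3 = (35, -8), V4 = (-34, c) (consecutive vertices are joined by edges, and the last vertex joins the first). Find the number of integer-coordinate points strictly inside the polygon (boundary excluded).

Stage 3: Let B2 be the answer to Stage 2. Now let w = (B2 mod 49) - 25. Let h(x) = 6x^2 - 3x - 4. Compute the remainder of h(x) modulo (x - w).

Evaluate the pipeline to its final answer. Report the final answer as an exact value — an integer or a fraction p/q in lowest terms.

104

Stage 1: f(2) = 1*(-11) + 2*(-10) = -31; iterating: f(2)=-31, f(3)=-53, f(4)=-115, f(5)=-221, f(6)=-451, f(7)=-893, f(8)=-1795, f(9)=-3581, f(10)=-7171, f(11)=-14333, f(12)=-28675, f(13)=-57341, f(14)=-114691, f(15)=-229373, f(16)=-458755, f(17)=-917501; answer -917501
Stage 2: B1 = -917501; c = -33; cross terms: (6*-36 - 17*-38)=430, (17*-8 - 35*-36)=1124, (35*-33 - -34*-8)=-1427, (-34*-38 - 6*-33)=1490; twice the area = |1617| = 1617; area = 1617/2; boundary points = 1 + 2 + 1 + 5 = 9; strictly interior points = area - boundary/2 + 1 = 805; answer 805
Stage 3: B2 = 805; w = -4; remainder = value at the root: 6*(-4)^2 - 3*(-4)^1 - 4 = (96) + (12) + (-4) = 104; answer 104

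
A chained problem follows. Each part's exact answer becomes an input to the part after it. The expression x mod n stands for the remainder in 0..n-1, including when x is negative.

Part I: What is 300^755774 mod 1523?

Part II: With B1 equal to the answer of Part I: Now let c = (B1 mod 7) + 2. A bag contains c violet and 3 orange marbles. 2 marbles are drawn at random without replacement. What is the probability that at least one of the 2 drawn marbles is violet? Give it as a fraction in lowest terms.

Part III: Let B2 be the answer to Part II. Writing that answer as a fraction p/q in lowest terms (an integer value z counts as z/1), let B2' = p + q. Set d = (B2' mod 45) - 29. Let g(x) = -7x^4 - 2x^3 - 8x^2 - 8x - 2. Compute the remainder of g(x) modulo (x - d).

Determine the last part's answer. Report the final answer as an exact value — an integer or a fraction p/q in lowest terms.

Part I: squarings mod 1523: 300^1=300, 300^2=143, 300^4=650, 300^8=629, 300^16=1184, 300^32=696, 300^64=102, 300^128=1266, 300^256=560, 300^512=1385, 300^1024=768, 300^2048=423, 300^4096=738, 300^8192=933, 300^16384=856, 300^32768=173, 300^65536=992, 300^131072=206, 300^262144=1315, 300^524288=620; 300^755774 = 300^2 * 300^4 * 300^8 * 300^16 * 300^32 * 300^2048 * 300^32768 * 300^65536 * 300^131072 * 300^524288 = 522 (mod 1523); answer 522
Part II: B1 = 522; c = 6; total draws C(9,2) = 36; complement C(3,2) = 3; favorable 36 - 3 = 33; P = 11/12; answer 11/12
Part III: B2 = 11/12; threaded value p + q = 23; d = -6; remainder = value at the root: -7*(-6)^4 - 2*(-6)^3 - 8*(-6)^2 - 8*(-6)^1 - 2 = (-9072) + (432) + (-288) + (48) + (-2) = -8882; answer -8882

-8882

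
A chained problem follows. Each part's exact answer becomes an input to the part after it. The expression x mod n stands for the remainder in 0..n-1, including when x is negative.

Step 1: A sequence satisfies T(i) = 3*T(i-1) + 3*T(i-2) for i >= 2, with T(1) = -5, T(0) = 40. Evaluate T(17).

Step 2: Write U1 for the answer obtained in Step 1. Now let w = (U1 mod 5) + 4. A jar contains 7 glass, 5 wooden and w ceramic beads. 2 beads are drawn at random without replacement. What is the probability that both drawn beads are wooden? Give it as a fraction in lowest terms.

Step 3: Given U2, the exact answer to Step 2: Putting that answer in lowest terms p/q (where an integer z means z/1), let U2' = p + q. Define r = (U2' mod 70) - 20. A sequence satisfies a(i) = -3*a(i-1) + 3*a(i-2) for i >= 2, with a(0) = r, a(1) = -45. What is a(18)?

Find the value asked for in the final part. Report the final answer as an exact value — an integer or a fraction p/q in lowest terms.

225538108209

Step 1: T(2) = 3*(-5) + 3*(40) = 105; iterating: T(2)=105, T(3)=300, T(4)=1215, T(5)=4545, T(6)=17280, T(7)=65475, T(8)=248265, T(9)=941220, T(10)=3568455, T(11)=13529025, T(12)=51292440, T(13)=194464395, T(14)=737270505, T(15)=2795204700, T(16)=10597425615, T(17)=40177890945; answer 40177890945
Step 2: U1 = 40177890945; w = 4; total draws C(16,2) = 120; favorable C(5,2) = 10; P = 1/12; answer 1/12
Step 3: U2 = 1/12; threaded value p + q = 13; r = -7; a(2) = -3*(-45) + 3*(-7) = 114; iterating: a(2)=114, a(3)=-477, a(4)=1773, a(5)=-6750, a(6)=25569, a(7)=-96957, a(8)=367578, a(9)=-1393605, a(10)=5283549, a(11)=-20031462, a(12)=75945033, a(13)=-287929485, a(14)=1091623554, a(15)=-4138659117, a(16)=15690848013, a(17)=-59488521390, a(18)=225538108209; answer 225538108209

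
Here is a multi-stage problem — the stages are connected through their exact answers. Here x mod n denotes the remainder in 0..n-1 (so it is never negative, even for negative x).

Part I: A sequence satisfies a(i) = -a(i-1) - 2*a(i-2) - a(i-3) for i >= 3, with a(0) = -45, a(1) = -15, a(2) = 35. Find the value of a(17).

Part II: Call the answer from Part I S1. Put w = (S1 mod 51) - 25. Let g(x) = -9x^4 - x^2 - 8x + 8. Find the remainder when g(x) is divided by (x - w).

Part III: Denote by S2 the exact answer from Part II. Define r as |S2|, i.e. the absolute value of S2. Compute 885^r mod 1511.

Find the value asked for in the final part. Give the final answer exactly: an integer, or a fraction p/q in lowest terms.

Part I: a(3) = -1*(35) - 2*(-15) - 1*(-45) = 40; iterating: a(3)=40, a(4)=-95, a(5)=-20, a(6)=170, a(7)=-35, a(8)=-285, a(9)=185, a(10)=420, a(11)=-505, a(12)=-520, a(13)=1110, a(14)=435, a(15)=-2135, a(16)=155, a(17)=3680; answer 3680
Part II: S1 = 3680; w = -17; remainder = value at the root: -9*(-17)^4 - 1*(-17)^2 - 8*(-17)^1 + 8 = (-751689) + (-289) + (136) + (8) = -751834; answer -751834
Part III: S2 = -751834; r = 751834; squarings mod 1511: 885^1=885, 885^2=527, 885^4=1216, 885^8=898, 885^16=1041, 885^32=294, 885^64=309, 885^128=288, 885^256=1350, 885^512=234, 885^1024=360, 885^2048=1165, 885^4096=347, 885^8192=1040, 885^16384=1235, 885^32768=626, 885^65536=527, 885^131072=1216, 885^262144=898, 885^524288=1041; 885^751834 = 885^2 * 885^8 * 885^16 * 885^64 * 885^128 * 885^2048 * 885^4096 * 885^8192 * 885^16384 * 885^65536 * 885^131072 * 885^524288 = 1183 (mod 1511); answer 1183

1183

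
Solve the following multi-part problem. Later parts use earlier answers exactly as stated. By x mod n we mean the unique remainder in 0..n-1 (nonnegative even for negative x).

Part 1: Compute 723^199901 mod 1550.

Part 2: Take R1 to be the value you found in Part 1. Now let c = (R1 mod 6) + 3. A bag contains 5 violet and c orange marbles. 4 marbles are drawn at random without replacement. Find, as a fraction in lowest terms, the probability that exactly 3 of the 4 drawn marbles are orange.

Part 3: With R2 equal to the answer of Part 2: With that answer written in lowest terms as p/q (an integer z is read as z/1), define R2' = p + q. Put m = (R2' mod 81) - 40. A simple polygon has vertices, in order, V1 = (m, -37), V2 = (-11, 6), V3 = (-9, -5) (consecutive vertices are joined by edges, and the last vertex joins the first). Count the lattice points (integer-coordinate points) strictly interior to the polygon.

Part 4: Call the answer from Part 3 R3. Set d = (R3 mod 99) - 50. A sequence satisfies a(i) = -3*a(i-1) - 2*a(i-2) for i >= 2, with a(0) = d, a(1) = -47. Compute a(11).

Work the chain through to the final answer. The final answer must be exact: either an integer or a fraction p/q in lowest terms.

Part 1: squarings mod 1550: 723^1=723, 723^2=379, 723^4=1041, 723^8=231, 723^16=661, 723^32=1371, 723^64=1041, 723^128=231, 723^256=661, 723^512=1371, 723^1024=1041, 723^2048=231, 723^4096=661, 723^8192=1371, 723^16384=1041, 723^32768=231, 723^65536=661, 723^131072=1371; 723^199901 = 723^1 * 723^4 * 723^8 * 723^16 * 723^64 * 723^128 * 723^1024 * 723^2048 * 723^65536 * 723^131072 = 1073 (mod 1550); answer 1073
Part 2: R1 = 1073; c = 8; total draws C(13,4) = 715; favorable C(8,3)*C(5,1) = 280; P = 56/143; answer 56/143
Part 3: R2 = 56/143; threaded value p + q = 199; m = -3; cross terms: (-3*6 - -11*-37)=-425, (-11*-5 - -9*6)=109, (-9*-37 - -3*-5)=318; twice the area = |2| = 2; area = 1; boundary points = 1 + 1 + 2 = 4; strictly interior points = area - boundary/2 + 1 = 0; answer 0
Part 4: R3 = 0; d = -50; a(2) = -3*(-47) - 2*(-50) = 241; iterating: a(2)=241, a(3)=-629, a(4)=1405, a(5)=-2957, a(6)=6061, a(7)=-12269, a(8)=24685, a(9)=-49517, a(10)=99181, a(11)=-198509; answer -198509

-198509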